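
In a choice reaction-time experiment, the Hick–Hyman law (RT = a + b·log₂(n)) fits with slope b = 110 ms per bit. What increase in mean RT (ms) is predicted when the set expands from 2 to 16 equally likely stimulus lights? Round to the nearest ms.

330 ms

Only the slope matters, since a is common to both: ΔRT = b·log₂(n₂/n₁).
log₂(16) − log₂(2) = log₂(16/2) = log₂(8) = 3.
ΔRT = 110 × 3.0000 = 330.000 ms.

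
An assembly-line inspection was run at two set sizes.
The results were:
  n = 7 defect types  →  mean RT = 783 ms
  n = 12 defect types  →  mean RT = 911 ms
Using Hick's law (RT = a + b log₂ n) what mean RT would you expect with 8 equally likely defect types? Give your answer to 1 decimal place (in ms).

Solve the two-equation system in a and b:
  b = (911 − 783) / (log₂ 12 − log₂ 7) = 128 / (3.5850 − 2.8074) = 164.607 ms/bit
  a = 783 − 164.607 × 2.8074 = 320.888 ms
Then RT(8) = 320.888 + 164.607 × log₂ 8 = 320.888 + 164.607 × 3 ≈ 814.711 ms.

814.7 ms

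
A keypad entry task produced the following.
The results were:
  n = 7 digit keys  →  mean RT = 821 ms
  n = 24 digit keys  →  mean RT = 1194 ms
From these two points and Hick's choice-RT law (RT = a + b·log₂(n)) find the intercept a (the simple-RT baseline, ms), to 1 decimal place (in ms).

The slope on a log₂ axis is (1194 − 821) / (4.5850 − 2.8074) = 209.833 ms/bit.
a = RT₁ − b·log₂ n₁ = 821 − 209.833 × 2.8074 = 231.925 ms.

231.9 ms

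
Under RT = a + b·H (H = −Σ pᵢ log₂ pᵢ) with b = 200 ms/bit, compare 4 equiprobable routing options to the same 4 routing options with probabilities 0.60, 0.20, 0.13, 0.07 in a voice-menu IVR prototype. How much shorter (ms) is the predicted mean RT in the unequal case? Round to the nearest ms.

88 ms

The RT saving is b·ΔH. Equiprobable H₀ = log₂(4) = 2.0000 bits; with the given probabilities H = 1.5578 bits.
b·(H₀ − H) = 200 × (2.0000 − 1.5578) = 88.45 ms.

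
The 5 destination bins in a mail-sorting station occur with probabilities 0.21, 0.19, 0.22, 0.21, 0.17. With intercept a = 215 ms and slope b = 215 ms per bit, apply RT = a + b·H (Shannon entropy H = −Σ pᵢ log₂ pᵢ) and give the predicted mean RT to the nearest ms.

Entropy contributions −pᵢ log₂ pᵢ: 0.4728, 0.4552, 0.4806, 0.4728, 0.4346; sum H = 2.3160 bits.
RT = a + bH = 215 + 215·2.3160 = 712.95 ms.

713 ms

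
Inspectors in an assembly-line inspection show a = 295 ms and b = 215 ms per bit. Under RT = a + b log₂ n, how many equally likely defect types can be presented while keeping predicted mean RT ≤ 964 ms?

Set 295 + 215·log₂ n ≤ 964 → log₂ n ≤ (964 − 295)/215 = 3.1116.
So n ≤ 2^3.1116 = 8.644; the largest integer n is 8.

8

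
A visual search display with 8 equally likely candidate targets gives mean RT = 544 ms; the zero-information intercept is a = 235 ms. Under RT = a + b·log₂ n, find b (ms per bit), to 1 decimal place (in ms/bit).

103.0 ms/bit

8 alternatives carry log₂ 8 = 3 bits; the choice cost is 544 − 235 = 309 ms, so b = 309/3 = 103.000 ms/bit.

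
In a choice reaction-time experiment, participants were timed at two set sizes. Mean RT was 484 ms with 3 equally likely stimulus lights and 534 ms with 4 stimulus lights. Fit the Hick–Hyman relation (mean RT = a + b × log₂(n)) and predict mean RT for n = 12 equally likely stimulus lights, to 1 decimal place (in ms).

Fit slope and intercept:
  b = (534 − 484) / (log₂ 4 − log₂ 3) = 50 / (2 − 1.5850) = 120.471 ms/bit
  a = 484 − 120.471 × 1.5850 = 293.058 ms
Then RT(12) = 293.058 + 120.471 × log₂ 12 = 293.058 + 120.471 × 3.5850 ≈ 724.942 ms.

724.9 ms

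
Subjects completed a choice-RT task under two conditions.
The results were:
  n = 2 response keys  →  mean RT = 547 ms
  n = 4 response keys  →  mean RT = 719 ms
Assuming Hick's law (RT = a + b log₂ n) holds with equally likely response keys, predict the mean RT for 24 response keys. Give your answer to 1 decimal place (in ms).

Fit slope and intercept:
  b = (719 − 547) / (log₂ 4 − log₂ 2) = 172 / (2 − 1) = 172.000 ms/bit
  a = 547 − 172.000 × 1 = 375.000 ms
Then RT(24) = 375.000 + 172.000 × log₂ 24 = 375.000 + 172.000 × 4.5850 ≈ 1163.614 ms.

1163.6 ms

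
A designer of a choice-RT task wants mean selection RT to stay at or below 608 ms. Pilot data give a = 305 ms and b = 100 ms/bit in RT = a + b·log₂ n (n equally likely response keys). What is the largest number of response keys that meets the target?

8

100·log₂ n ≤ 608 − 305 = 303, giving log₂ n ≤ 3.0300 and n ≤ 8.168. The largest whole number is 8.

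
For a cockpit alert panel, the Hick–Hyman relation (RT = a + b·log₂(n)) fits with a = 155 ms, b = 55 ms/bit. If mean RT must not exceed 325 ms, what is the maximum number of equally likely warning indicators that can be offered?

Information budget: (325 − 155)/55 = 3.0909 bits, so n ≤ 2^3.0909 = 8.520 → at most 8.

8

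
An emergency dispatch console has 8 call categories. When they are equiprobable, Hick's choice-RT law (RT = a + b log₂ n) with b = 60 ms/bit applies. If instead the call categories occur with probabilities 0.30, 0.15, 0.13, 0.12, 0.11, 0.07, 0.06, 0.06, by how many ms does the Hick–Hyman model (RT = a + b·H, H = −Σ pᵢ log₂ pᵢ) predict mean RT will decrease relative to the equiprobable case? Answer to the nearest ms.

13 ms

The RT saving is b·ΔH. Equiprobable H₀ = log₂(8) = 3.0000 bits; with the given probabilities H = 2.7873 bits.
b·(H₀ − H) = 60 × (3.0000 − 2.7873) = 12.76 ms.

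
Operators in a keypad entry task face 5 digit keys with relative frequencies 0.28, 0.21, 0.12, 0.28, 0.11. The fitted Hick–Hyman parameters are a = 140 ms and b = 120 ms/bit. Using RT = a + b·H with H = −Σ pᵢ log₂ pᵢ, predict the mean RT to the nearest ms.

H = 0.28·log₂(1/0.28) + 0.21·log₂(1/0.21) + 0.12·log₂(1/0.12) + 0.28·log₂(1/0.28) + 0.11·log₂(1/0.11) = 2.2186 bits.
RT = 140 + 120 × 2.2186 = 406.23 ms.

406 ms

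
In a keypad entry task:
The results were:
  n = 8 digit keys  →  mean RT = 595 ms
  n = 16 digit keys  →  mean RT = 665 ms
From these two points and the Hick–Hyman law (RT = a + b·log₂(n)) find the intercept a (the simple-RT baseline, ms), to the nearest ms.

Slope: b = (665 − 595) / (log₂ 16 − log₂ 8) = 70/1.0000 = 70 ms/bit.
a = RT₁ − b·log₂ n₁ = 595 − 70 × 3 = 385.000 ms.

385 ms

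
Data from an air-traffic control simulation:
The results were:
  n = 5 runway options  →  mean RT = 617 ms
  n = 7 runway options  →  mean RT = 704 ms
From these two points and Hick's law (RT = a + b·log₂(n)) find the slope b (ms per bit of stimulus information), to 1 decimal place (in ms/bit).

Slope: b = (704 − 617) / (log₂ 7 − log₂ 5) = 87/0.4854 = 179.224 ms/bit.

179.2 ms/bit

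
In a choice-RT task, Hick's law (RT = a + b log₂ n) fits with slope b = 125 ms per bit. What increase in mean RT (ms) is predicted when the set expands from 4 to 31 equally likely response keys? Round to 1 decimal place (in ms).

369.3 ms

Only the slope matters, since a is common to both: ΔRT = b·log₂(n₂/n₁).
log₂(31) − log₂(4) = 4.9542 − 2 = 2.9542.
ΔRT = 125 × 2.9542 = 369.275 ms.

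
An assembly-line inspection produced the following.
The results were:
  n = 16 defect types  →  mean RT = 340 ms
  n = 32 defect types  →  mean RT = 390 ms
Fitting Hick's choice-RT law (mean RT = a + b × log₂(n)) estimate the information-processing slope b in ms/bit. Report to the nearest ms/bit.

The slope on a log₂ axis is (390 − 340) / (5 − 4) = 50 ms/bit.

50 ms/bit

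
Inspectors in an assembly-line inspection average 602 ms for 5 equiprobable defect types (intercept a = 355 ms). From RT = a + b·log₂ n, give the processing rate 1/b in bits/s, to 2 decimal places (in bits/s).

9.40 bits/s

b = (602 − 355)/log₂ 5 = 247/2.3219 = 106.377 ms per bit = 0.10638 s/bit; the reciprocal is 9.401 bits/s.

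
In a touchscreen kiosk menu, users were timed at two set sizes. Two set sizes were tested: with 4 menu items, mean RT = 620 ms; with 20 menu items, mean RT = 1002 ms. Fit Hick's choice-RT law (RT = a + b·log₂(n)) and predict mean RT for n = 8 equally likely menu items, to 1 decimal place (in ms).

Fit slope and intercept:
  b = (1002 − 620) / (log₂ 20 − log₂ 4) = 382 / (4.3219 − 2) = 164.518 ms/bit
  a = 620 − 164.518 × 2 = 290.963 ms
Then RT(8) = 290.963 + 164.518 × log₂ 8 = 290.963 + 164.518 × 3 ≈ 784.518 ms.

784.5 ms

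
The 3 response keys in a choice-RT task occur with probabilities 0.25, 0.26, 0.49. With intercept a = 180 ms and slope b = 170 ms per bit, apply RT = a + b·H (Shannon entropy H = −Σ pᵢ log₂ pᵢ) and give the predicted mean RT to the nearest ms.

Entropy contributions −pᵢ log₂ pᵢ: 0.5000, 0.5053, 0.5043; sum H = 1.5096 bits.
RT = a + bH = 180 + 170·1.5096 = 436.63 ms.

437 ms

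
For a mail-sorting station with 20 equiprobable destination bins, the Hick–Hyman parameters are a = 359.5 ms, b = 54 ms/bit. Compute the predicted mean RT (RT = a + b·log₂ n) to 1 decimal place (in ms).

592.9 ms

log₂(20) = 4.3219 bits, so RT = 359.5 + 54 × 4.3219 ≈ 592.884 ms.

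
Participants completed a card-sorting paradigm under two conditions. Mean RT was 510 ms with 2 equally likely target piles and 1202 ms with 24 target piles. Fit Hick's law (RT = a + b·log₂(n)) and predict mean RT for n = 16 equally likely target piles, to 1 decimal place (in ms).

Fit slope and intercept:
  b = (1202 − 510) / (log₂ 24 − log₂ 2) = 692 / (4.5850 − 1) = 193.029 ms/bit
  a = 510 − 193.029 × 1 = 316.971 ms
Then RT(16) = 316.971 + 193.029 × log₂ 16 = 316.971 + 193.029 × 4 ≈ 1089.086 ms.

1089.1 ms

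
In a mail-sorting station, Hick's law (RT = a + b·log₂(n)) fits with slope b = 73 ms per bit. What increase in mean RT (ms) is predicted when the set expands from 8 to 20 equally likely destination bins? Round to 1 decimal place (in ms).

96.5 ms

ΔRT = (a + b log₂ n₂) − (a + b log₂ n₁) = b·(log₂ n₂ − log₂ n₁).
log₂(20) − log₂(8) = 4.3219 − 3 = 1.3219.
ΔRT = 73 × 1.3219 = 96.501 ms.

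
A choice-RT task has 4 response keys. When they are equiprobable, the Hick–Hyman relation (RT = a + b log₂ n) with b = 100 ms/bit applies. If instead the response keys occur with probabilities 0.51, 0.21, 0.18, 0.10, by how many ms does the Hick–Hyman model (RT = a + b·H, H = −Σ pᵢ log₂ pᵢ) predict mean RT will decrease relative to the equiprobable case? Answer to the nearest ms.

Equiprobable entropy H₀ = log₂ 4 = 2.0000 bits.
Skewed entropy H = −Σ pᵢ log₂ pᵢ = 1.7458 bits.
ΔRT = b·(H₀ − H) = 100 × 0.2542 = 25.42 ms.

25 ms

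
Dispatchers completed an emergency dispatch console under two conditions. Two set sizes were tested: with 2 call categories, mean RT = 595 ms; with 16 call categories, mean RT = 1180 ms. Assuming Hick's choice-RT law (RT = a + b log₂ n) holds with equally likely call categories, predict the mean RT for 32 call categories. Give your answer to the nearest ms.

RT is linear in log₂ n, so two points fix the line:
  b = (1180 − 595) / (log₂ 16 − log₂ 2) = 585 / (4 − 1) = 195 ms/bit
  a = 595 − 195 × 1 = 400 ms
Then RT(32) = 400 + 195 × log₂ 32 = 400 + 195 × 5 ≈ 1375.000 ms.

1375 ms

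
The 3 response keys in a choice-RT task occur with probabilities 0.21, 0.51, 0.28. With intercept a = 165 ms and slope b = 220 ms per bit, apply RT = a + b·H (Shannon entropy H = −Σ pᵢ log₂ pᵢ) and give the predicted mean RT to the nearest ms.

Entropy contributions −pᵢ log₂ pᵢ: 0.4728, 0.4954, 0.5142; sum H = 1.4825 bits.
RT = a + bH = 165 + 220·1.4825 = 491.14 ms.

491 ms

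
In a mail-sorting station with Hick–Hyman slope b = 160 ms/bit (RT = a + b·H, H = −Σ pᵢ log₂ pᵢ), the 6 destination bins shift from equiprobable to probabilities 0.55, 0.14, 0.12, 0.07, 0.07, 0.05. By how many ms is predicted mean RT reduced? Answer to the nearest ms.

95 ms

The RT saving is b·ΔH. Equiprobable H₀ = log₂(6) = 2.5850 bits; with the given probabilities H = 1.9918 bits.
b·(H₀ − H) = 160 × (2.5850 − 1.9918) = 94.91 ms.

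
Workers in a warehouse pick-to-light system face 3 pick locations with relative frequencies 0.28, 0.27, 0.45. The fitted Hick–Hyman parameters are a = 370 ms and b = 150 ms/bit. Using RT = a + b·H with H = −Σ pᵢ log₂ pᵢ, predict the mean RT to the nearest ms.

Entropy contributions −pᵢ log₂ pᵢ: 0.5142, 0.5100, 0.5184; sum H = 1.5426 bits.
RT = a + bH = 370 + 150·1.5426 = 601.40 ms.

601 ms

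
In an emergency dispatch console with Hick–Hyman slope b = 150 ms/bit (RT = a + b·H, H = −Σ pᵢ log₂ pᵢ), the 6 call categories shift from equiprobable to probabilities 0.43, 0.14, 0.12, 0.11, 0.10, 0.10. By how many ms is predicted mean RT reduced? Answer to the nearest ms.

Equiprobable entropy H₀ = log₂ 6 = 2.5850 bits.
Skewed entropy H = −Σ pᵢ log₂ pᵢ = 2.3024 bits.
ΔRT = b·(H₀ − H) = 150 × 0.2825 = 42.38 ms.

42 ms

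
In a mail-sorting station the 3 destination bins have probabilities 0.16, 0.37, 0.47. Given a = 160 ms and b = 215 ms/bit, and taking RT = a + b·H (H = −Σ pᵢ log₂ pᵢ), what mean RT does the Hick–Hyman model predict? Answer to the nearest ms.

475 ms

Entropy contributions −pᵢ log₂ pᵢ: 0.4230, 0.5307, 0.5120; sum H = 1.4657 bits.
RT = a + bH = 160 + 215·1.4657 = 475.13 ms.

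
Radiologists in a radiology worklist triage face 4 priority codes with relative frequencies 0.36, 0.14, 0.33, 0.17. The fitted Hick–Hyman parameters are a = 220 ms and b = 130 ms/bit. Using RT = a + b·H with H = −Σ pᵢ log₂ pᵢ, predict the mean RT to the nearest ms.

466 ms

H = 0.36·log₂(1/0.36) + 0.14·log₂(1/0.14) + 0.33·log₂(1/0.33) + 0.17·log₂(1/0.17) = 1.8901 bits.
RT = 220 + 130 × 1.8901 = 465.72 ms.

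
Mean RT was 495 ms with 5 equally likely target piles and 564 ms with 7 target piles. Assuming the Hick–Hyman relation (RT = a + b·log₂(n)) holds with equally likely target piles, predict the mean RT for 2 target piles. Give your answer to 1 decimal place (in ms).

307.1 ms

Solve the two-equation system in a and b:
  b = (564 − 495) / (log₂ 7 − log₂ 5) = 69 / (2.8074 − 2.3219) = 142.143 ms/bit
  a = 495 − 142.143 × 2.3219 = 164.954 ms
Then RT(2) = 164.954 + 142.143 × log₂ 2 = 164.954 + 142.143 × 1 ≈ 307.097 ms.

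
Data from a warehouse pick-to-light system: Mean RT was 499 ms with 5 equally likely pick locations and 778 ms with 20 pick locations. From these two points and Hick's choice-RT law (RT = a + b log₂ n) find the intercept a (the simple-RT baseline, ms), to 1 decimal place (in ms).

b = (RT₂ − RT₁)/(log₂ n₂ − log₂ n₁) = (778 − 499)/(4.3219 − 2.3219) = 139.500 ms/bit.
a = RT₁ − b·log₂ n₁ = 499 − 139.500 × 2.3219 = 175.091 ms.

175.1 ms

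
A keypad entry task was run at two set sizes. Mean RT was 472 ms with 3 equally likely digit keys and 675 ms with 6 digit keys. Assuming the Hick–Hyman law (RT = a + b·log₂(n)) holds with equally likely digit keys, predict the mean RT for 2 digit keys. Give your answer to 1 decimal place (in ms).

Solve the two-equation system in a and b:
  b = (675 − 472) / (log₂ 6 − log₂ 3) = 203 / (2.5850 − 1.5850) = 203.000 ms/bit
  a = 472 − 203.000 × 1.5850 = 150.253 ms
Then RT(2) = 150.253 + 203.000 × log₂ 2 = 150.253 + 203.000 × 1 ≈ 353.253 ms.

353.3 ms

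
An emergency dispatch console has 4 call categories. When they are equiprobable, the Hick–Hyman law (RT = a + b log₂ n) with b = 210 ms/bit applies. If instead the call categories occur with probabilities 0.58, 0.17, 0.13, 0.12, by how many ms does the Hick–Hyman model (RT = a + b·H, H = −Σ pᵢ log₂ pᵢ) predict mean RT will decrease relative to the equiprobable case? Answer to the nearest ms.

76 ms

The RT saving is b·ΔH. Equiprobable H₀ = log₂(4) = 2.0000 bits; with the given probabilities H = 1.6401 bits.
b·(H₀ − H) = 210 × (2.0000 − 1.6401) = 75.58 ms.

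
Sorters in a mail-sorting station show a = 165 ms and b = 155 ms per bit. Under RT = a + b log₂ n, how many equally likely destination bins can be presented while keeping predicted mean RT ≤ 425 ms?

155·log₂ n ≤ 425 − 165 = 260, giving log₂ n ≤ 1.6774 and n ≤ 3.199. The largest whole number is 3.

3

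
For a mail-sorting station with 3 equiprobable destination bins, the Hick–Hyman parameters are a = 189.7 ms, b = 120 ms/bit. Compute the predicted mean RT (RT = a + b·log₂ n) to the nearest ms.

380 ms

log₂(3) = 1.5850 bits, so RT = 189.7 + 120 × 1.5850 ≈ 379.896 ms.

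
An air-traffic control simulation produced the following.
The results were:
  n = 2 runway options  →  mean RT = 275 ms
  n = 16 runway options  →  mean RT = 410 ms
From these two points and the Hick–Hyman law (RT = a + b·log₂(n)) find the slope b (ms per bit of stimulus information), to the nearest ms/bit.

The slope on a log₂ axis is (410 − 275) / (4 − 1) = 45 ms/bit.

45 ms/bit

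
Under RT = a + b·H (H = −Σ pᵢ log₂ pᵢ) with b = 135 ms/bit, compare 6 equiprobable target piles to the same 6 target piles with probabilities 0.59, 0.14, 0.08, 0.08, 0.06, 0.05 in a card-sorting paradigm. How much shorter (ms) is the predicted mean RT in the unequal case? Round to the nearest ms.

94 ms

Equiprobable entropy H₀ = log₂ 6 = 2.5850 bits.
Skewed entropy H = −Σ pᵢ log₂ pᵢ = 1.8889 bits.
ΔRT = b·(H₀ − H) = 135 × 0.6961 = 93.97 ms.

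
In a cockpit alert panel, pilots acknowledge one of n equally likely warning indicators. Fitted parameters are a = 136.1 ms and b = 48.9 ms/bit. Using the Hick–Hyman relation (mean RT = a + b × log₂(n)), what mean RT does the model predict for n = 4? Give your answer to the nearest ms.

234 ms

log₂(4) = 2 bits, so RT = 136.1 + 48.9 × 2 ≈ 233.900 ms.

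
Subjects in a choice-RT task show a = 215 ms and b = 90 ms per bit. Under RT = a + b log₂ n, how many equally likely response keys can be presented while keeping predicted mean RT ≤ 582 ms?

16

Information budget: (582 − 215)/90 = 4.0778 bits, so n ≤ 2^4.0778 = 16.886 → at most 16.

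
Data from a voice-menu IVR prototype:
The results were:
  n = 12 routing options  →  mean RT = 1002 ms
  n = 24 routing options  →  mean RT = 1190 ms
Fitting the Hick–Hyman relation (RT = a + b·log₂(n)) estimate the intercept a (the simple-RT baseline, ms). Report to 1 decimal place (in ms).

b = (RT₂ − RT₁)/(log₂ n₂ − log₂ n₁) = (1190 − 1002)/(4.5850 − 3.5850) = 188.000 ms/bit.
Intercept: a = 1002 − 188.000·log₂(12) = 328.027 ms.

328.0 ms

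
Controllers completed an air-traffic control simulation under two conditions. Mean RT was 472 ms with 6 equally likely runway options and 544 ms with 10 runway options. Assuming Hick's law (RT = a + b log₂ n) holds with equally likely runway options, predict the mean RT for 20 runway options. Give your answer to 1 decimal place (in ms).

With log₂ n on the abscissa the relation is linear; from the two conditions:
  b = (544 − 472) / (log₂ 10 − log₂ 6) = 72 / (3.3219 − 2.5850) = 97.698 ms/bit
  a = 472 − 97.698 × 2.5850 = 219.455 ms
Then RT(20) = 219.455 + 97.698 × log₂ 20 = 219.455 + 97.698 × 4.3219 ≈ 641.698 ms.

641.7 ms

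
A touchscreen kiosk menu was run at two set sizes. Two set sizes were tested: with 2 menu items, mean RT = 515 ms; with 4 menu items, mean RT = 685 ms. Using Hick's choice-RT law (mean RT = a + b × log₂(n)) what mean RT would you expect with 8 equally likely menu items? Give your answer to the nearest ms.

855 ms

With log₂ n on the abscissa the relation is linear; from the two conditions:
  b = (685 − 515) / (log₂ 4 − log₂ 2) = 170 / (2 − 1) = 170 ms/bit
  a = 515 − 170 × 1 = 345 ms
Then RT(8) = 345 + 170 × log₂ 8 = 345 + 170 × 3 ≈ 855.000 ms.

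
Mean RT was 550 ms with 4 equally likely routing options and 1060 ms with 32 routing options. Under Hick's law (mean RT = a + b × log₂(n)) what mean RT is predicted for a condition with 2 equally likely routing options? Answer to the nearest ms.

380 ms

With log₂ n on the abscissa the relation is linear; from the two conditions:
  b = (1060 − 550) / (log₂ 32 − log₂ 4) = 510 / (5 − 2) = 170 ms/bit
  a = 550 − 170 × 2 = 210 ms
Then RT(2) = 210 + 170 × log₂ 2 = 210 + 170 × 1 ≈ 380.000 ms.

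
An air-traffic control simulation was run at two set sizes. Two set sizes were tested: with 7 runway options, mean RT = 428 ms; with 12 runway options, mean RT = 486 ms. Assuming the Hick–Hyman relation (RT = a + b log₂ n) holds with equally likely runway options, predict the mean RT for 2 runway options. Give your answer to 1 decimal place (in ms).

RT is linear in log₂ n, so two points fix the line:
  b = (486 − 428) / (log₂ 12 − log₂ 7) = 58 / (3.5850 − 2.8074) = 74.588 ms/bit
  a = 428 − 74.588 × 2.8074 = 218.606 ms
Then RT(2) = 218.606 + 74.588 × log₂ 2 = 218.606 + 74.588 × 1 ≈ 293.193 ms.

293.2 ms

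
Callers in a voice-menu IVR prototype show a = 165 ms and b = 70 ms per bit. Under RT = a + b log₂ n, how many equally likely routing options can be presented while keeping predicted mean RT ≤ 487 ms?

70·log₂ n ≤ 487 − 165 = 322, giving log₂ n ≤ 4.6000 and n ≤ 24.251. The largest whole number is 24.

24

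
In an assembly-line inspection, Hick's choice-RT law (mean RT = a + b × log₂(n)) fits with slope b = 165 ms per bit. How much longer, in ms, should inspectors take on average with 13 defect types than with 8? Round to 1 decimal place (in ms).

Only the slope matters, since a is common to both: ΔRT = b·log₂(n₂/n₁).
log₂(13) − log₂(8) = 3.7004 − 3 = 0.7004.
ΔRT = 165 × 0.7004 = 115.573 ms.

115.6 ms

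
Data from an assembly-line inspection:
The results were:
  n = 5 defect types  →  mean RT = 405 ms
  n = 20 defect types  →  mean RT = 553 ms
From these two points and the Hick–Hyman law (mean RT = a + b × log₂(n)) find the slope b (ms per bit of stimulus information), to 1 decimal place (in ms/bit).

Slope: b = (553 − 405) / (log₂ 20 − log₂ 5) = 148/2.0000 = 74.000 ms/bit.

74.0 ms/bit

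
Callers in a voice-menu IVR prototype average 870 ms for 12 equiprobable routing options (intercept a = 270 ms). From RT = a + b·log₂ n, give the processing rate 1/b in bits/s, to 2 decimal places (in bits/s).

5.97 bits/s

b = (870 − 270)/log₂ 12 = 600/3.5850 = 167.366 ms per bit = 0.16737 s/bit; the reciprocal is 5.975 bits/s.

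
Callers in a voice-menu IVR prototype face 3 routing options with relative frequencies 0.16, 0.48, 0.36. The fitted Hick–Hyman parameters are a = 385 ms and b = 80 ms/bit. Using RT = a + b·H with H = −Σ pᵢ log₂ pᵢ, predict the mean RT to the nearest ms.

502 ms

H = 0.16·log₂(1/0.16) + 0.48·log₂(1/0.48) + 0.36·log₂(1/0.36) = 1.4619 bits.
RT = 385 + 80 × 1.4619 = 501.95 ms.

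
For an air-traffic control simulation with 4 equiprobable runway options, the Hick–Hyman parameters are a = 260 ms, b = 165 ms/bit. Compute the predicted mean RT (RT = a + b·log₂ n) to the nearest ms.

log₂(4) = 2 bits, so RT = 260 + 165 × 2 ≈ 590.000 ms.

590 ms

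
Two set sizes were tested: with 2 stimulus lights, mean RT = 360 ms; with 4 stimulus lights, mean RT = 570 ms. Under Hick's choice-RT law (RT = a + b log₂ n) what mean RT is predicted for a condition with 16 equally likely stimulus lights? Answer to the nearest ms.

990 ms

With log₂ n on the abscissa the relation is linear; from the two conditions:
  b = (570 − 360) / (log₂ 4 − log₂ 2) = 210 / (2 − 1) = 210 ms/bit
  a = 360 − 210 × 1 = 150 ms
Then RT(16) = 150 + 210 × log₂ 16 = 150 + 210 × 4 ≈ 990.000 ms.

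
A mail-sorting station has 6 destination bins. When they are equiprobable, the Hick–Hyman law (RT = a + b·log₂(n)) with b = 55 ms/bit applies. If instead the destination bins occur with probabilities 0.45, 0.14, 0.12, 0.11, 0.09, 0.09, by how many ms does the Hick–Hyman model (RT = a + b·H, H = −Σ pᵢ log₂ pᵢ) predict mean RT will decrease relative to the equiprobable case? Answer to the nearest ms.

18 ms

Equiprobable entropy H₀ = log₂ 6 = 2.5850 bits.
Skewed entropy H = −Σ pᵢ log₂ pᵢ = 2.2582 bits.
ΔRT = b·(H₀ − H) = 55 × 0.3268 = 17.97 ms.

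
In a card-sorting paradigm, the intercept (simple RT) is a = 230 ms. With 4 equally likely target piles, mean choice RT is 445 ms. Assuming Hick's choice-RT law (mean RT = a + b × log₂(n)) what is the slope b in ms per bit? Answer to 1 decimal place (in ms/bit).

107.5 ms/bit

4 alternatives carry log₂ 4 = 2 bits; the choice cost is 445 − 230 = 215 ms, so b = 215/2 = 107.500 ms/bit.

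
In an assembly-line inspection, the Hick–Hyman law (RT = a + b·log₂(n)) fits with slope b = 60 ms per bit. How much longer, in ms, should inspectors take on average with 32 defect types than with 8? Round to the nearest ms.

The intercept a cancels: ΔRT = b·(log₂ n₂ − log₂ n₁) = b·log₂(n₂/n₁).
log₂(32) − log₂(8) = log₂(32/8) = log₂(4) = 2.
ΔRT = 60 × 2.0000 = 120.000 ms.

120 ms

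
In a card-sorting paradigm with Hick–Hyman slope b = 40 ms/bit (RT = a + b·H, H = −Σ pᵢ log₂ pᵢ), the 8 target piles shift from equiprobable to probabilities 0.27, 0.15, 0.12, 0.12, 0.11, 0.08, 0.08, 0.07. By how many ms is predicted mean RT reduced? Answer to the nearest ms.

6 ms

The RT saving is b·ΔH. Equiprobable H₀ = log₂(8) = 3.0000 bits; with the given probabilities H = 2.8566 bits.
b·(H₀ − H) = 40 × (3.0000 − 2.8566) = 5.74 ms.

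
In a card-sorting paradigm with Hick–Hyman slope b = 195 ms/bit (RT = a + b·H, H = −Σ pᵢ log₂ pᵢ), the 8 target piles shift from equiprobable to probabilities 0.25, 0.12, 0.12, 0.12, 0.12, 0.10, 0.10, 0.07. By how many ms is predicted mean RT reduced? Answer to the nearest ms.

19 ms

Equiprobable entropy H₀ = log₂ 8 = 3.0000 bits.
Skewed entropy H = −Σ pᵢ log₂ pᵢ = 2.9012 bits.
ΔRT = b·(H₀ − H) = 195 × 0.0988 = 19.26 ms.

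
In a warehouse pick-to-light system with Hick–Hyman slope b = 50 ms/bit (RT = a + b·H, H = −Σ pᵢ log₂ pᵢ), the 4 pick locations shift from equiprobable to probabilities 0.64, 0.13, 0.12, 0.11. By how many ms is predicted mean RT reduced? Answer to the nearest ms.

24 ms

Equiprobable entropy H₀ = log₂ 4 = 2.0000 bits.
Skewed entropy H = −Σ pᵢ log₂ pᵢ = 1.5121 bits.
ΔRT = b·(H₀ − H) = 50 × 0.4879 = 24.40 ms.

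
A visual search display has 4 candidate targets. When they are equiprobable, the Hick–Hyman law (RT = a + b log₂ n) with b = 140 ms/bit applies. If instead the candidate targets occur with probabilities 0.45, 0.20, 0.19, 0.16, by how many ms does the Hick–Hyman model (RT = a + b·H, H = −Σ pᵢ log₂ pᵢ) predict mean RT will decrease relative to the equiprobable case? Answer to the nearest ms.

Equiprobable entropy H₀ = log₂ 4 = 2.0000 bits.
Skewed entropy H = −Σ pᵢ log₂ pᵢ = 1.8610 bits.
ΔRT = b·(H₀ − H) = 140 × 0.1390 = 19.46 ms.

19 ms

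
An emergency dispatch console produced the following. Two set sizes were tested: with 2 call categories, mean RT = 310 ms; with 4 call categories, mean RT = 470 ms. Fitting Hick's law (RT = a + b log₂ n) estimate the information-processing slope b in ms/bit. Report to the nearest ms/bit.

160 ms/bit

b = (RT₂ − RT₁)/(log₂ n₂ − log₂ n₁) = (470 − 310)/(2 − 1) = 160 ms/bit.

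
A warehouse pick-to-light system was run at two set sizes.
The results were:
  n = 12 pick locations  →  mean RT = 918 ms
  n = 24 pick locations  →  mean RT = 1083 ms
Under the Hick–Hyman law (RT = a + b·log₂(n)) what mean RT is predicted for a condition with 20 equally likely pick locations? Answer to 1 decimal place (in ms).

RT is linear in log₂ n, so two points fix the line:
  b = (1083 − 918) / (log₂ 24 − log₂ 12) = 165 / (4.5850 − 3.5850) = 165.000 ms/bit
  a = 918 − 165.000 × 3.5850 = 326.481 ms
Then RT(20) = 326.481 + 165.000 × log₂ 20 = 326.481 + 165.000 × 4.3219 ≈ 1039.599 ms.

1039.6 ms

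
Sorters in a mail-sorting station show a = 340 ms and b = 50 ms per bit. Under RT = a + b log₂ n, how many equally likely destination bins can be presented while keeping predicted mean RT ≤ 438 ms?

3

Set 340 + 50·log₂ n ≤ 438 → log₂ n ≤ (438 − 340)/50 = 1.9600.
So n ≤ 2^1.9600 = 3.891; the largest integer n is 3.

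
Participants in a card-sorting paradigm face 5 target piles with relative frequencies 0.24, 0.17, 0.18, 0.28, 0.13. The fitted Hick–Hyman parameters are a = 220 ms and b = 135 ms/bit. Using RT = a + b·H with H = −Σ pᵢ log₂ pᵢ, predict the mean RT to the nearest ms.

H = 0.24·log₂(1/0.24) + 0.17·log₂(1/0.17) + 0.18·log₂(1/0.18) + 0.28·log₂(1/0.28) + 0.13·log₂(1/0.13) = 2.2709 bits.
RT = 220 + 135 × 2.2709 = 526.57 ms.

527 ms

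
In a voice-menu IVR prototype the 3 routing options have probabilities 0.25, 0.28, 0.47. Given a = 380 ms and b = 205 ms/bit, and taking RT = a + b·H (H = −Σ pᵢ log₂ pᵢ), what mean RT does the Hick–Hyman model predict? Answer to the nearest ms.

693 ms

Entropy contributions −pᵢ log₂ pᵢ: 0.5000, 0.5142, 0.5120; sum H = 1.5262 bits.
RT = a + bH = 380 + 205·1.5262 = 692.87 ms.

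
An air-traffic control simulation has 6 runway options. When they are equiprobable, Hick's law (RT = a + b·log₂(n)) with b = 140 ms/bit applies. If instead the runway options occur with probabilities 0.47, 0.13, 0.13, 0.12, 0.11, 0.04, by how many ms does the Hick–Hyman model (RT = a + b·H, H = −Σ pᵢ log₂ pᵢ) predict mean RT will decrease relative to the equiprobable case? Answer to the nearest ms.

Equiprobable entropy H₀ = log₂ 6 = 2.5850 bits.
Skewed entropy H = −Σ pᵢ log₂ pᵢ = 2.1804 bits.
ΔRT = b·(H₀ − H) = 140 × 0.4046 = 56.65 ms.

57 ms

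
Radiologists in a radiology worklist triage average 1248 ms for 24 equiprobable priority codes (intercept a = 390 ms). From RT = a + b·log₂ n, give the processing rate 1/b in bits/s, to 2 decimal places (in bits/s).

Choice component = 1248 − 390 = 858 ms over log₂(24) = 4.5850 bits.
b = 858 / 4.5850 = 187.133 ms/bit, so 1/b = 5.344 bits/s.

5.34 bits/s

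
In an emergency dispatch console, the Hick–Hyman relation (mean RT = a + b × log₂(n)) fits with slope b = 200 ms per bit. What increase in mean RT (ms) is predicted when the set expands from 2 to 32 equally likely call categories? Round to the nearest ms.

Only the slope matters, since a is common to both: ΔRT = b·log₂(n₂/n₁).
log₂(32) − log₂(2) = log₂(32/2) = log₂(16) = 4.
ΔRT = 200 × 4.0000 = 800.000 ms.

800 ms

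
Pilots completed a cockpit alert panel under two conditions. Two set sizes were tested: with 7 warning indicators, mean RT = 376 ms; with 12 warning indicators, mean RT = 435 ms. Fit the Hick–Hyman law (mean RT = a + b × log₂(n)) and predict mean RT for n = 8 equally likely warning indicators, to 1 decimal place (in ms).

With log₂ n on the abscissa the relation is linear; from the two conditions:
  b = (435 − 376) / (log₂ 12 − log₂ 7) = 59 / (3.5850 − 2.8074) = 75.874 ms/bit
  a = 376 − 75.874 × 2.8074 = 162.995 ms
Then RT(8) = 162.995 + 75.874 × log₂ 8 = 162.995 + 75.874 × 3 ≈ 390.617 ms.

390.6 ms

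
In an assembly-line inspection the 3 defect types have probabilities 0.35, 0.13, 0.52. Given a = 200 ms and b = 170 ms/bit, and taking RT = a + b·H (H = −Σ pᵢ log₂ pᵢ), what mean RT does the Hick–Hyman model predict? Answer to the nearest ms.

Entropy contributions −pᵢ log₂ pᵢ: 0.5301, 0.3826, 0.4906; sum H = 1.4033 bits.
RT = a + bH = 200 + 170·1.4033 = 438.56 ms.

439 ms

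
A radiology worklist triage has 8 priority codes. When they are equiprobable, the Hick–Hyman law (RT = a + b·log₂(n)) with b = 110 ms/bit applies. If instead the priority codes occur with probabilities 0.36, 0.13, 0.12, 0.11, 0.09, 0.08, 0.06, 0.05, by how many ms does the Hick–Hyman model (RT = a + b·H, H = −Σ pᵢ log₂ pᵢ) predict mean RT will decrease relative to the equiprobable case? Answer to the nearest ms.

Equiprobable entropy H₀ = log₂ 8 = 3.0000 bits.
Skewed entropy H = −Σ pᵢ log₂ pᵢ = 2.6944 bits.
ΔRT = b·(H₀ − H) = 110 × 0.3056 = 33.62 ms.

34 ms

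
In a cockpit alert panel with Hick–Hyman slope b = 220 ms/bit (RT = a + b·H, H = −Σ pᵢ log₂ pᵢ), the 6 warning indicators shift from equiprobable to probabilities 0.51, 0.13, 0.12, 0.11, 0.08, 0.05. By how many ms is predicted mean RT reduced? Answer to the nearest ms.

106 ms

The RT saving is b·ΔH. Equiprobable H₀ = log₂(6) = 2.5850 bits; with the given probabilities H = 2.1030 bits.
b·(H₀ − H) = 220 × (2.5850 − 2.1030) = 106.02 ms.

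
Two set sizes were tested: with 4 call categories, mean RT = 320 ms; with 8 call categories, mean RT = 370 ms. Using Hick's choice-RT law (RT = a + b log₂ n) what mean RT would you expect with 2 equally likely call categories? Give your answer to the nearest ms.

Fit slope and intercept:
  b = (370 − 320) / (log₂ 8 − log₂ 4) = 50 / (3 − 2) = 50 ms/bit
  a = 320 − 50 × 2 = 220 ms
Then RT(2) = 220 + 50 × log₂ 2 = 220 + 50 × 1 ≈ 270.000 ms.

270 ms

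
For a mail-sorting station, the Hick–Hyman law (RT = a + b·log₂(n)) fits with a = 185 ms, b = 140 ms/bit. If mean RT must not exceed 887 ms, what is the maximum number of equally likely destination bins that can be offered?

32

Set 185 + 140·log₂ n ≤ 887 → log₂ n ≤ (887 − 185)/140 = 5.0143.
So n ≤ 2^5.0143 = 32.318; the largest integer n is 32.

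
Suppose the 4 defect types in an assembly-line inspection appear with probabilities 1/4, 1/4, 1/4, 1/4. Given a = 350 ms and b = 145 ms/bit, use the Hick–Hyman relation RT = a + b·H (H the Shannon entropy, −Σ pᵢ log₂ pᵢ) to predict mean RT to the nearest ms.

640 ms

H = −Σ pᵢ log₂ pᵢ = 0.25·2 + 0.25·2 + 0.25·2 + 0.25·2 = 2.000 bits.
RT = 350 + 145 × 2.000 = 640.00 ms.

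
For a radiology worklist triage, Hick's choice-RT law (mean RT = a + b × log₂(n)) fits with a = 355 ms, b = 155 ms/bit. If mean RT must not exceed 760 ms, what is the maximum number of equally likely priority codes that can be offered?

6

155·log₂ n ≤ 760 − 355 = 405, giving log₂ n ≤ 2.6129 and n ≤ 6.117. The largest whole number is 6.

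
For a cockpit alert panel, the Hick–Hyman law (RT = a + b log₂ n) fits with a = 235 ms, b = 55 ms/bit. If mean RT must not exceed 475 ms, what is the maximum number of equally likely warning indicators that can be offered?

55·log₂ n ≤ 475 − 235 = 240, giving log₂ n ≤ 4.3636 and n ≤ 20.587. The largest whole number is 20.

20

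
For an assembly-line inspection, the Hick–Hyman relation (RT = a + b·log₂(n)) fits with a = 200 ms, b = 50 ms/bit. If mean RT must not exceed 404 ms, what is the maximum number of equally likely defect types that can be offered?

Set 200 + 50·log₂ n ≤ 404 → log₂ n ≤ (404 − 200)/50 = 4.0800.
So n ≤ 2^4.0800 = 16.912; the largest integer n is 16.

16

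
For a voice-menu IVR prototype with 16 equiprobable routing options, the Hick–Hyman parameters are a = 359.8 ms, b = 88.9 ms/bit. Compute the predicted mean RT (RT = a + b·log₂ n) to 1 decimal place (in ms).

log₂(16) = 4 bits, so RT = 359.8 + 88.9 × 4 ≈ 715.400 ms.

715.4 ms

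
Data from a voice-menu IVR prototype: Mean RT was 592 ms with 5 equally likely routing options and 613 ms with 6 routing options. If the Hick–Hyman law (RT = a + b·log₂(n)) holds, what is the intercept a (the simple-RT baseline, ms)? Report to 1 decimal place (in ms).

406.6 ms

The slope on a log₂ axis is (613 − 592) / (2.5850 − 2.3219) = 79.837 ms/bit.
a = RT₁ − b·log₂ n₁ = 592 − 79.837 × 2.3219 = 406.623 ms.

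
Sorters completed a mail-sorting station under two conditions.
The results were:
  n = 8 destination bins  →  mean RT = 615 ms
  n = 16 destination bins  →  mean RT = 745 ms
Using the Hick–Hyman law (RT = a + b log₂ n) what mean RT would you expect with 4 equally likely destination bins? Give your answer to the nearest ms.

With log₂ n on the abscissa the relation is linear; from the two conditions:
  b = (745 − 615) / (log₂ 16 − log₂ 8) = 130 / (4 − 3) = 130 ms/bit
  a = 615 − 130 × 3 = 225 ms
Then RT(4) = 225 + 130 × log₂ 4 = 225 + 130 × 2 ≈ 485.000 ms.

485 ms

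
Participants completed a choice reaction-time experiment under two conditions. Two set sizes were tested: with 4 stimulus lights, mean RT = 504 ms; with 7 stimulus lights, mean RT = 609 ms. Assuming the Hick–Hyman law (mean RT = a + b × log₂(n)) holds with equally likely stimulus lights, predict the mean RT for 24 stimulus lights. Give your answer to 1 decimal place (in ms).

RT is linear in log₂ n, so two points fix the line:
  b = (609 − 504) / (log₂ 7 − log₂ 4) = 105 / (2.8074 − 2) = 130.054 ms/bit
  a = 504 − 130.054 × 2 = 243.891 ms
Then RT(24) = 243.891 + 130.054 × log₂ 24 = 243.891 + 130.054 × 4.5850 ≈ 840.186 ms.

840.2 ms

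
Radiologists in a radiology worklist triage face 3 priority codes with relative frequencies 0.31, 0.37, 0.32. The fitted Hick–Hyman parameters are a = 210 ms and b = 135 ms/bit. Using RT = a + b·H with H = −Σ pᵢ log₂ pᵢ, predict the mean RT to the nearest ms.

423 ms

Entropy contributions −pᵢ log₂ pᵢ: 0.5238, 0.5307, 0.5260; sum H = 1.5806 bits.
RT = a + bH = 210 + 135·1.5806 = 423.38 ms.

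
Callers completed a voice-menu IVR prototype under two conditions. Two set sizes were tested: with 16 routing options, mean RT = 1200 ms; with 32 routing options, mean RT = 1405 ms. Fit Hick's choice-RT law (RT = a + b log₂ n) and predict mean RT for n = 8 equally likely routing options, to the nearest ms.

RT is linear in log₂ n, so two points fix the line:
  b = (1405 − 1200) / (log₂ 32 − log₂ 16) = 205 / (5 − 4) = 205 ms/bit
  a = 1200 − 205 × 4 = 380 ms
Then RT(8) = 380 + 205 × log₂ 8 = 380 + 205 × 3 ≈ 995.000 ms.

995 ms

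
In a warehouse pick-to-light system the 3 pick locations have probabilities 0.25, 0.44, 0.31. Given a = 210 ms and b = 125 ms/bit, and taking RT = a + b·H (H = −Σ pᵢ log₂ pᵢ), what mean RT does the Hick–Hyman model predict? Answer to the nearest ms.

403 ms

Entropy contributions −pᵢ log₂ pᵢ: 0.5000, 0.5211, 0.5238; sum H = 1.5449 bits.
RT = a + bH = 210 + 125·1.5449 = 403.12 ms.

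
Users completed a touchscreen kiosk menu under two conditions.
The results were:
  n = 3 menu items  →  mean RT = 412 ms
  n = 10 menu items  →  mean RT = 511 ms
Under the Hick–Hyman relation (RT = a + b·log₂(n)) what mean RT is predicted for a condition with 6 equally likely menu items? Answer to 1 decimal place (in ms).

RT is linear in log₂ n, so two points fix the line:
  b = (511 − 412) / (log₂ 10 − log₂ 3) = 99 / (3.3219 − 1.5850) = 56.996 ms/bit
  a = 412 − 56.996 × 1.5850 = 321.664 ms
Then RT(6) = 321.664 + 56.996 × log₂ 6 = 321.664 + 56.996 × 2.5850 ≈ 468.996 ms.

469.0 ms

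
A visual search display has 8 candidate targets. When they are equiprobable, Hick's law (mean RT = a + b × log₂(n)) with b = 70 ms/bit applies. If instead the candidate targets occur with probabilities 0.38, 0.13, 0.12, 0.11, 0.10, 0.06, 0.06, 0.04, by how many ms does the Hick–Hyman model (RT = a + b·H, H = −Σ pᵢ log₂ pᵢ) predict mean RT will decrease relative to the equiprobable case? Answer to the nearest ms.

Equiprobable entropy H₀ = log₂ 8 = 3.0000 bits.
Skewed entropy H = −Σ pᵢ log₂ pᵢ = 2.6355 bits.
ΔRT = b·(H₀ − H) = 70 × 0.3645 = 25.52 ms.

26 ms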